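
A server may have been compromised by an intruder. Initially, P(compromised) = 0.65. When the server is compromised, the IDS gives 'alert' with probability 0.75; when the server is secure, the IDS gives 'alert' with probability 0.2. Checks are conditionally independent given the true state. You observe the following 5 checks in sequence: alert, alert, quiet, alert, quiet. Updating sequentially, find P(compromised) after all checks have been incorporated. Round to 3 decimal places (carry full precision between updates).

0.905

Apply Bayes' rule sequentially, carrying P(compromised) forward.
After 'alert': P(compromised) = 0.75·0.6500 / (0.75·0.6500 + 0.2·0.3500) ≈ 0.8744
After 'alert': P(compromised) = 0.75·0.8744 / (0.75·0.8744 + 0.2·0.1256) ≈ 0.9631
After 'quiet': P(compromised) = 0.25·0.9631 / (0.25·0.9631 + 0.8·0.0369) ≈ 0.8908
After 'alert': P(compromised) = 0.75·0.8908 / (0.75·0.8908 + 0.2·0.1092) ≈ 0.9684
After 'quiet': P(compromised) = 0.25·0.9684 / (0.25·0.9684 + 0.8·0.0316) ≈ 0.9053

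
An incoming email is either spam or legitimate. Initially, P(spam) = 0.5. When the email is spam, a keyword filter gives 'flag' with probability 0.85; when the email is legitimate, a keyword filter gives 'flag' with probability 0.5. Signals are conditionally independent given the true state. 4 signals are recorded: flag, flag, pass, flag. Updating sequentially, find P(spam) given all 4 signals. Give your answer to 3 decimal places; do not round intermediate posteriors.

After 'flag': P(spam) = 0.85·0.5000 / (0.85·0.5000 + 0.5·0.5000) ≈ 0.6296
After 'flag': P(spam) = 0.85·0.6296 / (0.85·0.6296 + 0.5·0.3704) ≈ 0.7429
After 'pass': P(spam) = 0.15·0.7429 / (0.15·0.7429 + 0.5·0.2571) ≈ 0.4644
After 'flag': P(spam) = 0.85·0.4644 / (0.85·0.4644 + 0.5·0.5356) ≈ 0.5958

0.596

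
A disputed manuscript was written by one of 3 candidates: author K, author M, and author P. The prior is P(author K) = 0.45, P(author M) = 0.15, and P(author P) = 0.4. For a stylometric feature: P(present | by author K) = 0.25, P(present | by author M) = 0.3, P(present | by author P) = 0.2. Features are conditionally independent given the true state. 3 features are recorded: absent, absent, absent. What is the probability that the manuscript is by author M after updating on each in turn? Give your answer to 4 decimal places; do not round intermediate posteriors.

0.1153

Each posterior becomes the prior for the next update.
After 'absent': normaliser = 0.75·0.4500 + 0.7·0.1500 + 0.8·0.4000; P(author K) ≈ 0.4426, P(author M) ≈ 0.1377, P(author P) ≈ 0.4197
After 'absent': normaliser = 0.75·0.4426 + 0.7·0.1377 + 0.8·0.4197; P(author K) ≈ 0.4345, P(author M) ≈ 0.1262, P(author P) ≈ 0.4394
After 'absent': normaliser = 0.75·0.4345 + 0.7·0.1262 + 0.8·0.4394; P(author K) ≈ 0.4256, P(author M) ≈ 0.1153, P(author P) ≈ 0.4591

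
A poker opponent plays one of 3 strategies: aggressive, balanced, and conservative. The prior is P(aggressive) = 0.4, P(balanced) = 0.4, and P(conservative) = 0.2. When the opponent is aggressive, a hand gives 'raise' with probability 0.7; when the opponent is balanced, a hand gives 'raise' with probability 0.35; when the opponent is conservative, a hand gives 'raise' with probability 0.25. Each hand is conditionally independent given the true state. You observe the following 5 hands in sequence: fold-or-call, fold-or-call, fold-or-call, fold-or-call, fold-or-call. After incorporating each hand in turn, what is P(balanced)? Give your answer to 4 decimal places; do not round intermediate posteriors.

After 'fold-or-call': normaliser = 0.3·0.4000 + 0.65·0.4000 + 0.75·0.2000; P(aggressive) ≈ 0.2264, P(balanced) ≈ 0.4906, P(conservative) ≈ 0.2830
After 'fold-or-call': normaliser = 0.3·0.2264 + 0.65·0.4906 + 0.75·0.2830; P(aggressive) ≈ 0.1134, P(balanced) ≈ 0.5323, P(conservative) ≈ 0.3543
After 'fold-or-call': normaliser = 0.3·0.1134 + 0.65·0.5323 + 0.75·0.3543; P(aggressive) ≈ 0.0527, P(balanced) ≈ 0.5358, P(conservative) ≈ 0.4115
After 'fold-or-call': normaliser = 0.3·0.0527 + 0.65·0.5358 + 0.75·0.4115; P(aggressive) ≈ 0.0235, P(balanced) ≈ 0.5177, P(conservative) ≈ 0.4588
After 'fold-or-call': normaliser = 0.3·0.0235 + 0.65·0.5177 + 0.75·0.4588; P(aggressive) ≈ 0.0102, P(balanced) ≈ 0.4893, P(conservative) ≈ 0.5004

0.4893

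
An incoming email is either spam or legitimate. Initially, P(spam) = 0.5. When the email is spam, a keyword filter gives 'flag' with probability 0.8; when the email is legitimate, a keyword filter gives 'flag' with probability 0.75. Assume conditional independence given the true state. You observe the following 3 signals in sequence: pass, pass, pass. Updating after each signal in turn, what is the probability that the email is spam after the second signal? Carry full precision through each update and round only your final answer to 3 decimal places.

After 'pass': P(spam) = 0.2·0.5000 / (0.2·0.5000 + 0.25·0.5000) ≈ 0.4444
After 'pass': P(spam) = 0.2·0.4444 / (0.2·0.4444 + 0.25·0.5556) ≈ 0.3902

0.390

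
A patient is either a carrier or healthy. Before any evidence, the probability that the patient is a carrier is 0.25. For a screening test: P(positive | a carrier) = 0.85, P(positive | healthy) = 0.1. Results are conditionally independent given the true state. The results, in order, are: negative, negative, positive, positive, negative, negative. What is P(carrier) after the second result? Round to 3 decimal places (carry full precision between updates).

Apply Bayes' rule sequentially, carrying P(carrier) forward.
After 'negative': P(carrier) = 0.15·0.2500 / (0.15·0.2500 + 0.9·0.7500) ≈ 0.0526
After 'negative': P(carrier) = 0.15·0.0526 / (0.15·0.0526 + 0.9·0.9474) ≈ 0.0092

0.009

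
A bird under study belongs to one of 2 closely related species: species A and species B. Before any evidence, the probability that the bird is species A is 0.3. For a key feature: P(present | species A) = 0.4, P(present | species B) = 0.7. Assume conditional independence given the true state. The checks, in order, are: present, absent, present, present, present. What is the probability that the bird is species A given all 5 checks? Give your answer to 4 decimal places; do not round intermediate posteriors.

Each posterior becomes the prior for the next update.
After 'present': P(species A) = 0.4·0.3000 / (0.4·0.3000 + 0.7·0.7000) ≈ 0.1967
After 'absent': P(species A) = 0.6·0.1967 / (0.6·0.1967 + 0.3·0.8033) ≈ 0.3288
After 'present': P(species A) = 0.4·0.3288 / (0.4·0.3288 + 0.7·0.6712) ≈ 0.2187
After 'present': P(species A) = 0.4·0.2187 / (0.4·0.2187 + 0.7·0.7813) ≈ 0.1379
After 'present': P(species A) = 0.4·0.1379 / (0.4·0.1379 + 0.7·0.8621) ≈ 0.0837

0.0837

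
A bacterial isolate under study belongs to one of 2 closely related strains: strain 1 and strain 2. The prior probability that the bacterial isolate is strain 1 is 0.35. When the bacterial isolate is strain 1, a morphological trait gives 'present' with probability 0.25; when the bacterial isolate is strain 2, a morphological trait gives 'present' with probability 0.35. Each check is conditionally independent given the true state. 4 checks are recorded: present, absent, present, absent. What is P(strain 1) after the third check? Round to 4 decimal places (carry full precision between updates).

0.2407

After 'present': P(strain 1) = 0.25·0.3500 / (0.25·0.3500 + 0.35·0.6500) ≈ 0.2778
After 'absent': P(strain 1) = 0.75·0.2778 / (0.75·0.2778 + 0.65·0.7222) ≈ 0.3074
After 'present': P(strain 1) = 0.25·0.3074 / (0.25·0.3074 + 0.35·0.6926) ≈ 0.2407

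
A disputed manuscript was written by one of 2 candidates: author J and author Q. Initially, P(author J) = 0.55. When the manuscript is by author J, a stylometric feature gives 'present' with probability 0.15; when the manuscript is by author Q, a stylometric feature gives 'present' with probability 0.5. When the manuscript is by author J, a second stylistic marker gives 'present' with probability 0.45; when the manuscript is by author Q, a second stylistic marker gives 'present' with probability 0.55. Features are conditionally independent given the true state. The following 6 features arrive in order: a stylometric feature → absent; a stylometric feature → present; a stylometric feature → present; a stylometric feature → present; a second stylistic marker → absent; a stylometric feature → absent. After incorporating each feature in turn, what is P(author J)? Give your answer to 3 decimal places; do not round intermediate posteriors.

0.104

After a stylometric feature='absent': P(author J) = 0.85·0.5500 / (0.85·0.5500 + 0.5·0.4500) ≈ 0.6751
After a stylometric feature='present': P(author J) = 0.15·0.6751 / (0.15·0.6751 + 0.5·0.3249) ≈ 0.3840
After a stylometric feature='present': P(author J) = 0.15·0.3840 / (0.15·0.3840 + 0.5·0.6160) ≈ 0.1575
After a stylometric feature='present': P(author J) = 0.15·0.1575 / (0.15·0.1575 + 0.5·0.8425) ≈ 0.0531
After a second stylistic marker='absent': P(author J) = 0.55·0.0531 / (0.55·0.0531 + 0.45·0.9469) ≈ 0.0642
After a stylometric feature='absent': P(author J) = 0.85·0.0642 / (0.85·0.0642 + 0.5·0.9358) ≈ 0.1044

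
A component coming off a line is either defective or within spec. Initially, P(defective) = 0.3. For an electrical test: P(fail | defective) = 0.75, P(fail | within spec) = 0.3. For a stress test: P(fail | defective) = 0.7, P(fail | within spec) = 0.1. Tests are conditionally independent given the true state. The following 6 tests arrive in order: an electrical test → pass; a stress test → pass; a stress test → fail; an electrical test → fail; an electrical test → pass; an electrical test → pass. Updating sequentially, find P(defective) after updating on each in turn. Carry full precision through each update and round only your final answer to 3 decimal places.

Each posterior becomes the prior for the next update.
After an electrical test='pass': P(defective) = 0.25·0.3000 / (0.25·0.3000 + 0.7·0.7000) ≈ 0.1327
After a stress test='pass': P(defective) = 0.3·0.1327 / (0.3·0.1327 + 0.9·0.8673) ≈ 0.0485
After a stress test='fail': P(defective) = 0.7·0.0485 / (0.7·0.0485 + 0.1·0.9515) ≈ 0.2632
After an electrical test='fail': P(defective) = 0.75·0.2632 / (0.75·0.2632 + 0.3·0.7368) ≈ 0.4717
After an electrical test='pass': P(defective) = 0.25·0.4717 / (0.25·0.4717 + 0.7·0.5283) ≈ 0.2418
After an electrical test='pass': P(defective) = 0.25·0.2418 / (0.25·0.2418 + 0.7·0.7582) ≈ 0.1022

0.102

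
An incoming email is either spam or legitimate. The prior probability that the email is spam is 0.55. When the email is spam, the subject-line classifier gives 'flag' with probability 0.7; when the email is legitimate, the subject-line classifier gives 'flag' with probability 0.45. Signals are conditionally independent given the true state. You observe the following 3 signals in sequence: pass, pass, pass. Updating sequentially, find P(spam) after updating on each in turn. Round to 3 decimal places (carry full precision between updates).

0.166

Apply Bayes' rule sequentially, carrying P(spam) forward.
After 'pass': P(spam) = 0.3·0.5500 / (0.3·0.5500 + 0.55·0.4500) ≈ 0.4000
After 'pass': P(spam) = 0.3·0.4000 / (0.3·0.4000 + 0.55·0.6000) ≈ 0.2667
After 'pass': P(spam) = 0.3·0.2667 / (0.3·0.2667 + 0.55·0.7333) ≈ 0.1655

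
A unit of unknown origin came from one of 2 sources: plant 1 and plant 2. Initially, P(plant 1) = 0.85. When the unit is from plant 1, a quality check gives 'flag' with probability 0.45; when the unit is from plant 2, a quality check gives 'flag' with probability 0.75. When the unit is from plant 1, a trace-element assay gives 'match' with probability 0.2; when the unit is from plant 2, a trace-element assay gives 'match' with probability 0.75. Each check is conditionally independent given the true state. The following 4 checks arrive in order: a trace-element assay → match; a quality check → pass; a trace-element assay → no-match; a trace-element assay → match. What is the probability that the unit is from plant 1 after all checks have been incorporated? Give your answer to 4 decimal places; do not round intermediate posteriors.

0.7394

After a trace-element assay='match': P(plant 1) = 0.2·0.8500 / (0.2·0.8500 + 0.75·0.1500) ≈ 0.6018
After a quality check='pass': P(plant 1) = 0.55·0.6018 / (0.55·0.6018 + 0.25·0.3982) ≈ 0.7688
After a trace-element assay='no-match': P(plant 1) = 0.8·0.7688 / (0.8·0.7688 + 0.25·0.2312) ≈ 0.9141
After a trace-element assay='match': P(plant 1) = 0.2·0.9141 / (0.2·0.9141 + 0.75·0.0859) ≈ 0.7394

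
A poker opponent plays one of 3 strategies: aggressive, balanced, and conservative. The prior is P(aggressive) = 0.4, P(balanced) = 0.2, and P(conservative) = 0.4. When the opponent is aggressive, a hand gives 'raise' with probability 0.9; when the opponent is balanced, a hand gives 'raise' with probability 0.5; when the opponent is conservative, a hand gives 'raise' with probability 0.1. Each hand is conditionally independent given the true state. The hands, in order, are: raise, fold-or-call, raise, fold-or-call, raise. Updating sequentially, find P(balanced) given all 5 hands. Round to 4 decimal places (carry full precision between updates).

After 'raise': normaliser = 0.9·0.4000 + 0.5·0.2000 + 0.1·0.4000; P(aggressive) ≈ 0.7200, P(balanced) ≈ 0.2000, P(conservative) ≈ 0.0800
After 'fold-or-call': normaliser = 0.1·0.7200 + 0.5·0.2000 + 0.9·0.0800; P(aggressive) ≈ 0.2951, P(balanced) ≈ 0.4098, P(conservative) ≈ 0.2951
After 'raise': normaliser = 0.9·0.2951 + 0.5·0.4098 + 0.1·0.2951; P(aggressive) ≈ 0.5311, P(balanced) ≈ 0.4098, P(conservative) ≈ 0.0590
After 'fold-or-call': normaliser = 0.1·0.5311 + 0.5·0.4098 + 0.9·0.0590; P(aggressive) ≈ 0.1707, P(balanced) ≈ 0.6586, P(conservative) ≈ 0.1707
After 'raise': normaliser = 0.9·0.1707 + 0.5·0.6586 + 0.1·0.1707; P(aggressive) ≈ 0.3073, P(balanced) ≈ 0.6586, P(conservative) ≈ 0.0341

0.6586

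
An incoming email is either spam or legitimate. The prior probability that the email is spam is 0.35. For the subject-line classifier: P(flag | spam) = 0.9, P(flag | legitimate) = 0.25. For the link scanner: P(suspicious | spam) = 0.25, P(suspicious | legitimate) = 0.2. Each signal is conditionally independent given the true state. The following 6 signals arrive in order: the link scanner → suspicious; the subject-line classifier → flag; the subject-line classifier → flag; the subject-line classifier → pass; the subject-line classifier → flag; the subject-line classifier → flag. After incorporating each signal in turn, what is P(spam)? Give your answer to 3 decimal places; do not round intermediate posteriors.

0.938

After the link scanner='suspicious': P(spam) = 0.25·0.3500 / (0.25·0.3500 + 0.2·0.6500) ≈ 0.4023
After the subject-line classifier='flag': P(spam) = 0.9·0.4023 / (0.9·0.4023 + 0.25·0.5977) ≈ 0.7079
After the subject-line classifier='flag': P(spam) = 0.9·0.7079 / (0.9·0.7079 + 0.25·0.2921) ≈ 0.8972
After the subject-line classifier='pass': P(spam) = 0.1·0.8972 / (0.1·0.8972 + 0.75·0.1028) ≈ 0.5377
After the subject-line classifier='flag': P(spam) = 0.9·0.5377 / (0.9·0.5377 + 0.25·0.4623) ≈ 0.8072
After the subject-line classifier='flag': P(spam) = 0.9·0.8072 / (0.9·0.8072 + 0.25·0.1928) ≈ 0.9378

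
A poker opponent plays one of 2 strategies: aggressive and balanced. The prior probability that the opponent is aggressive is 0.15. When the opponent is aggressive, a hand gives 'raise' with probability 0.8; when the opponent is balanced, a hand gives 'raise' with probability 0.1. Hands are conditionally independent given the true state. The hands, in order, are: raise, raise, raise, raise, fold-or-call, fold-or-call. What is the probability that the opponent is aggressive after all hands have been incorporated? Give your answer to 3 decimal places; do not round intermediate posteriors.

0.973

After 'raise': P(aggressive) = 0.8·0.1500 / (0.8·0.1500 + 0.1·0.8500) ≈ 0.5854
After 'raise': P(aggressive) = 0.8·0.5854 / (0.8·0.5854 + 0.1·0.4146) ≈ 0.9187
After 'raise': P(aggressive) = 0.8·0.9187 / (0.8·0.9187 + 0.1·0.0813) ≈ 0.9891
After 'raise': P(aggressive) = 0.8·0.9891 / (0.8·0.9891 + 0.1·0.0109) ≈ 0.9986
After 'fold-or-call': P(aggressive) = 0.2·0.9986 / (0.2·0.9986 + 0.9·0.0014) ≈ 0.9938
After 'fold-or-call': P(aggressive) = 0.2·0.9938 / (0.2·0.9938 + 0.9·0.0062) ≈ 0.9727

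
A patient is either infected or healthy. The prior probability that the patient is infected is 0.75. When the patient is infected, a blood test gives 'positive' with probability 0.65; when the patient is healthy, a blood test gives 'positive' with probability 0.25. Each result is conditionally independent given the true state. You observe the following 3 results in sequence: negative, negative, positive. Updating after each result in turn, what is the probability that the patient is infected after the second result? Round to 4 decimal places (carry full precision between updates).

0.3952

Apply Bayes' rule sequentially, carrying P(infected) forward.
After 'negative': P(infected) = 0.35·0.7500 / (0.35·0.7500 + 0.75·0.2500) ≈ 0.5833
After 'negative': P(infected) = 0.35·0.5833 / (0.35·0.5833 + 0.75·0.4167) ≈ 0.3952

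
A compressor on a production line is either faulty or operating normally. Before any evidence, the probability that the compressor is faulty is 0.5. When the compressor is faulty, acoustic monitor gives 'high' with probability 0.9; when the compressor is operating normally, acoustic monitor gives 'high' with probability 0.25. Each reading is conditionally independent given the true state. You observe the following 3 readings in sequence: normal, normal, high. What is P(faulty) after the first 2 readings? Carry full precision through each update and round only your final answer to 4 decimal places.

Apply Bayes' rule sequentially, carrying P(faulty) forward.
After 'normal': P(faulty) = 0.1·0.5000 / (0.1·0.5000 + 0.75·0.5000) ≈ 0.1176
After 'normal': P(faulty) = 0.1·0.1176 / (0.1·0.1176 + 0.75·0.8824) ≈ 0.0175

0.0175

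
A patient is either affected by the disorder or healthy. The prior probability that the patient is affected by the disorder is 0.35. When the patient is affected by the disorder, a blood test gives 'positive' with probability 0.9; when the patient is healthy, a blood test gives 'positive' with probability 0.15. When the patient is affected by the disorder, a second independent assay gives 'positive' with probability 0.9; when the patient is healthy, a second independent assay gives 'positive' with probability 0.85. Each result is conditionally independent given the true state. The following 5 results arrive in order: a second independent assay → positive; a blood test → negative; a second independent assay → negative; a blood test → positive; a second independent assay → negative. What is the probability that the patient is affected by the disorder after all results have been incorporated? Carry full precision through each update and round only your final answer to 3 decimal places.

0.152

After a second independent assay='positive': P(affected) = 0.9·0.3500 / (0.9·0.3500 + 0.85·0.6500) ≈ 0.3631
After a blood test='negative': P(affected) = 0.1·0.3631 / (0.1·0.3631 + 0.85·0.6369) ≈ 0.0629
After a second independent assay='negative': P(affected) = 0.1·0.0629 / (0.1·0.0629 + 0.15·0.9371) ≈ 0.0428
After a blood test='positive': P(affected) = 0.9·0.0428 / (0.9·0.0428 + 0.15·0.9572) ≈ 0.2115
After a second independent assay='negative': P(affected) = 0.1·0.2115 / (0.1·0.2115 + 0.15·0.7885) ≈ 0.1517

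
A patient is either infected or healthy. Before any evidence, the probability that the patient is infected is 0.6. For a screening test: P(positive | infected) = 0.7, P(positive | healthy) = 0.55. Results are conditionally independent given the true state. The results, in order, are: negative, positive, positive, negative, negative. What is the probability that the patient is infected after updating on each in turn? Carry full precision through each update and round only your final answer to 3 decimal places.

0.419

Apply Bayes' rule sequentially, carrying P(infected) forward.
After 'negative': P(infected) = 0.3·0.6000 / (0.3·0.6000 + 0.45·0.4000) ≈ 0.5000
After 'positive': P(infected) = 0.7·0.5000 / (0.7·0.5000 + 0.55·0.5000) ≈ 0.5600
After 'positive': P(infected) = 0.7·0.5600 / (0.7·0.5600 + 0.55·0.4400) ≈ 0.6183
After 'negative': P(infected) = 0.3·0.6183 / (0.3·0.6183 + 0.45·0.3817) ≈ 0.5192
After 'negative': P(infected) = 0.3·0.5192 / (0.3·0.5192 + 0.45·0.4808) ≈ 0.4186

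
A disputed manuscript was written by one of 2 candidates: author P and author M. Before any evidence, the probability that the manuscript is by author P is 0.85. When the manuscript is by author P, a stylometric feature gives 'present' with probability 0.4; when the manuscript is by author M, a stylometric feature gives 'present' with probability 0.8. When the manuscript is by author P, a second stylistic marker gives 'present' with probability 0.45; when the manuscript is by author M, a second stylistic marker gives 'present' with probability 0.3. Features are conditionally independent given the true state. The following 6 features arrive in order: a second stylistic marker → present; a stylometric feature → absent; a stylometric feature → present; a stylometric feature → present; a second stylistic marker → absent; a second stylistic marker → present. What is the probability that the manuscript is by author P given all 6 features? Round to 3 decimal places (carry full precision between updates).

0.883

Apply Bayes' rule sequentially, carrying P(author P) forward.
After a second stylistic marker='present': P(author P) = 0.45·0.8500 / (0.45·0.8500 + 0.3·0.1500) ≈ 0.8947
After a stylometric feature='absent': P(author P) = 0.6·0.8947 / (0.6·0.8947 + 0.2·0.1053) ≈ 0.9623
After a stylometric feature='present': P(author P) = 0.4·0.9623 / (0.4·0.9623 + 0.8·0.0377) ≈ 0.9273
After a stylometric feature='present': P(author P) = 0.4·0.9273 / (0.4·0.9273 + 0.8·0.0727) ≈ 0.8644
After a second stylistic marker='absent': P(author P) = 0.55·0.8644 / (0.55·0.8644 + 0.7·0.1356) ≈ 0.8336
After a second stylistic marker='present': P(author P) = 0.45·0.8336 / (0.45·0.8336 + 0.3·0.1664) ≈ 0.8825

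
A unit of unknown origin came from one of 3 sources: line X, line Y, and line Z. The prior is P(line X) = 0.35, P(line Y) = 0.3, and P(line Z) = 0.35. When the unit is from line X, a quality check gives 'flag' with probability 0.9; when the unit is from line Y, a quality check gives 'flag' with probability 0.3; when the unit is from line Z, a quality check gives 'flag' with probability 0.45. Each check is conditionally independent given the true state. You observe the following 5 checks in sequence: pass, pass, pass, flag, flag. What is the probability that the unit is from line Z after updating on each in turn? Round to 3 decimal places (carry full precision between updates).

After 'pass': normaliser = 0.1·0.3500 + 0.7·0.3000 + 0.55·0.3500; P(line X) ≈ 0.0800, P(line Y) ≈ 0.4800, P(line Z) ≈ 0.4400
After 'pass': normaliser = 0.1·0.0800 + 0.7·0.4800 + 0.55·0.4400; P(line X) ≈ 0.0137, P(line Y) ≈ 0.5734, P(line Z) ≈ 0.4130
After 'pass': normaliser = 0.1·0.0137 + 0.7·0.5734 + 0.55·0.4130; P(line X) ≈ 0.0022, P(line Y) ≈ 0.6372, P(line Z) ≈ 0.3606
After 'flag': normaliser = 0.9·0.0022 + 0.3·0.6372 + 0.45·0.3606; P(line X) ≈ 0.0055, P(line Y) ≈ 0.5379, P(line Z) ≈ 0.4566
After 'flag': normaliser = 0.9·0.0055 + 0.3·0.5379 + 0.45·0.4566; P(line X) ≈ 0.0133, P(line Y) ≈ 0.4340, P(line Z) ≈ 0.5527

0.553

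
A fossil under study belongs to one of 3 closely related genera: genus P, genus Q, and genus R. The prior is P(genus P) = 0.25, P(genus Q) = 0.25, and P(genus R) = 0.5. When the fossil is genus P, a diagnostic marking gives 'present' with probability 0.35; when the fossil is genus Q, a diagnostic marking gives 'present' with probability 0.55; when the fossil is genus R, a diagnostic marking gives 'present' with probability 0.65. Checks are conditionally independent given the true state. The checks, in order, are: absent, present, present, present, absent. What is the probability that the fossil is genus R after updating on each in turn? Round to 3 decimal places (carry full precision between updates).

0.565

After 'absent': normaliser = 0.65·0.2500 + 0.45·0.2500 + 0.35·0.5000; P(genus P) ≈ 0.3611, P(genus Q) ≈ 0.2500, P(genus R) ≈ 0.3889
After 'present': normaliser = 0.35·0.3611 + 0.55·0.2500 + 0.65·0.3889; P(genus P) ≈ 0.2446, P(genus Q) ≈ 0.2661, P(genus R) ≈ 0.4892
After 'present': normaliser = 0.35·0.2446 + 0.55·0.2661 + 0.65·0.4892; P(genus P) ≈ 0.1557, P(genus Q) ≈ 0.2661, P(genus R) ≈ 0.5782
After 'present': normaliser = 0.35·0.1557 + 0.55·0.2661 + 0.65·0.5782; P(genus P) ≈ 0.0945, P(genus Q) ≈ 0.2538, P(genus R) ≈ 0.6517
After 'absent': normaliser = 0.65·0.0945 + 0.45·0.2538 + 0.35·0.6517; P(genus P) ≈ 0.1521, P(genus Q) ≈ 0.2829, P(genus R) ≈ 0.5650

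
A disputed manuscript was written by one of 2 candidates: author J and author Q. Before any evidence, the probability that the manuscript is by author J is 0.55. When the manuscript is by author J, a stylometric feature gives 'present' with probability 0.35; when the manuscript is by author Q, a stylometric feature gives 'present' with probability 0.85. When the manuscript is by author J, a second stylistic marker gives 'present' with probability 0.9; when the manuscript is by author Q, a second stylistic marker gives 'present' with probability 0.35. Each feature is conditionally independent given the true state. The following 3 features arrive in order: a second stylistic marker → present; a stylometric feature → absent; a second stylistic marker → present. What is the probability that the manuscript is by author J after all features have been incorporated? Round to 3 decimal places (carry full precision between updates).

Each posterior becomes the prior for the next update.
After a second stylistic marker='present': P(author J) = 0.9·0.5500 / (0.9·0.5500 + 0.35·0.4500) ≈ 0.7586
After a stylometric feature='absent': P(author J) = 0.65·0.7586 / (0.65·0.7586 + 0.15·0.2414) ≈ 0.9316
After a second stylistic marker='present': P(author J) = 0.9·0.9316 / (0.9·0.9316 + 0.35·0.0684) ≈ 0.9722

0.972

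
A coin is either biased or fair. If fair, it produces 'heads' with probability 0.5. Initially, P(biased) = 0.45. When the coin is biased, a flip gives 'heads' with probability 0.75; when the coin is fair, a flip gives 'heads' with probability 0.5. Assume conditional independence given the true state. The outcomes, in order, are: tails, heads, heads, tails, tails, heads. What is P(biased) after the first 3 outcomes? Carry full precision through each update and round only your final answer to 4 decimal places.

0.4793

After 'tails': P(biased) = 0.25·0.4500 / (0.25·0.4500 + 0.5·0.5500) ≈ 0.2903
After 'heads': P(biased) = 0.75·0.2903 / (0.75·0.2903 + 0.5·0.7097) ≈ 0.3803
After 'heads': P(biased) = 0.75·0.3803 / (0.75·0.3803 + 0.5·0.6197) ≈ 0.4793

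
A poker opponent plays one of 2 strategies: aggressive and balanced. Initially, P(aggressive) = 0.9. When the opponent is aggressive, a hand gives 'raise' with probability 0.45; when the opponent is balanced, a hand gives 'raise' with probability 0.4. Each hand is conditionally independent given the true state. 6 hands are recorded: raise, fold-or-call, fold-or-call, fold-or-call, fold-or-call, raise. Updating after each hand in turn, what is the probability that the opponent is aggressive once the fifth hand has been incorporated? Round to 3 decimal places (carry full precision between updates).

Each posterior becomes the prior for the next update.
After 'raise': P(aggressive) = 0.45·0.9000 / (0.45·0.9000 + 0.4·0.1000) ≈ 0.9101
After 'fold-or-call': P(aggressive) = 0.55·0.9101 / (0.55·0.9101 + 0.6·0.0899) ≈ 0.9027
After 'fold-or-call': P(aggressive) = 0.55·0.9027 / (0.55·0.9027 + 0.6·0.0973) ≈ 0.8948
After 'fold-or-call': P(aggressive) = 0.55·0.8948 / (0.55·0.8948 + 0.6·0.1052) ≈ 0.8863
After 'fold-or-call': P(aggressive) = 0.55·0.8863 / (0.55·0.8863 + 0.6·0.1137) ≈ 0.8773

0.877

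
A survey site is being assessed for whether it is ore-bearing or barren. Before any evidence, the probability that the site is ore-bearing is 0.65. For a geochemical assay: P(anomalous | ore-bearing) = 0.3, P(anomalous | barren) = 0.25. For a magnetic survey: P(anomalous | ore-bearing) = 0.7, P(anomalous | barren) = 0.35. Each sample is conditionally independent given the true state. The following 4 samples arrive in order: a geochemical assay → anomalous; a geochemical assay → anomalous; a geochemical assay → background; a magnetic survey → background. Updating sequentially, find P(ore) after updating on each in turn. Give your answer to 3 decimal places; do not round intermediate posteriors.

After a geochemical assay='anomalous': P(ore) = 0.3·0.6500 / (0.3·0.6500 + 0.25·0.3500) ≈ 0.6903
After a geochemical assay='anomalous': P(ore) = 0.3·0.6903 / (0.3·0.6903 + 0.25·0.3097) ≈ 0.7278
After a geochemical assay='background': P(ore) = 0.7·0.7278 / (0.7·0.7278 + 0.75·0.2722) ≈ 0.7140
After a magnetic survey='background': P(ore) = 0.3·0.7140 / (0.3·0.7140 + 0.65·0.2860) ≈ 0.5353

0.535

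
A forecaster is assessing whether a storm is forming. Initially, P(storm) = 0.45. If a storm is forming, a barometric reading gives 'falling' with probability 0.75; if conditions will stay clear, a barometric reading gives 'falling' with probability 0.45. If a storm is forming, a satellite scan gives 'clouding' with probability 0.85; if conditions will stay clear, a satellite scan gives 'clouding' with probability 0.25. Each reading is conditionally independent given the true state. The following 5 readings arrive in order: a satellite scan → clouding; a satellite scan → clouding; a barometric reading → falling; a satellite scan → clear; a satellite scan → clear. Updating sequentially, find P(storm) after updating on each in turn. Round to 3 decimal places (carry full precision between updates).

0.387

After a satellite scan='clouding': P(storm) = 0.85·0.4500 / (0.85·0.4500 + 0.25·0.5500) ≈ 0.7356
After a satellite scan='clouding': P(storm) = 0.85·0.7356 / (0.85·0.7356 + 0.25·0.2644) ≈ 0.9044
After a barometric reading='falling': P(storm) = 0.75·0.9044 / (0.75·0.9044 + 0.45·0.0956) ≈ 0.9403
After a satellite scan='clear': P(storm) = 0.15·0.9403 / (0.15·0.9403 + 0.75·0.0597) ≈ 0.7592
After a satellite scan='clear': P(storm) = 0.15·0.7592 / (0.15·0.7592 + 0.75·0.2408) ≈ 0.3867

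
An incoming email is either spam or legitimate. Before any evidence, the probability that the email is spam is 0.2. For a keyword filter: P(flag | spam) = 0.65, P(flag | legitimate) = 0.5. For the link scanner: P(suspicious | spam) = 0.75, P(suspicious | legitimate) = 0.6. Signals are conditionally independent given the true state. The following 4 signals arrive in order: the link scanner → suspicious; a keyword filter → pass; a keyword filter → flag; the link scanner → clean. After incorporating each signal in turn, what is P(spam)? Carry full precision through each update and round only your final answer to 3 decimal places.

0.151

After the link scanner='suspicious': P(spam) = 0.75·0.2000 / (0.75·0.2000 + 0.6·0.8000) ≈ 0.2381
After a keyword filter='pass': P(spam) = 0.35·0.2381 / (0.35·0.2381 + 0.5·0.7619) ≈ 0.1795
After a keyword filter='flag': P(spam) = 0.65·0.1795 / (0.65·0.1795 + 0.5·0.8205) ≈ 0.2214
After the link scanner='clean': P(spam) = 0.25·0.2214 / (0.25·0.2214 + 0.4·0.7786) ≈ 0.1509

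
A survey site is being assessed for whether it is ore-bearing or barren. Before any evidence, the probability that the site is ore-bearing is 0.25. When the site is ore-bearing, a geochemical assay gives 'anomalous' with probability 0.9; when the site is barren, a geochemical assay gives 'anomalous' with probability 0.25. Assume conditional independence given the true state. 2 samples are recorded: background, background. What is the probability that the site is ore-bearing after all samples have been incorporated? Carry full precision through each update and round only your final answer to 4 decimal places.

After 'background': P(ore) = 0.1·0.2500 / (0.1·0.2500 + 0.75·0.7500) ≈ 0.0426
After 'background': P(ore) = 0.1·0.0426 / (0.1·0.0426 + 0.75·0.9574) ≈ 0.0059

0.0059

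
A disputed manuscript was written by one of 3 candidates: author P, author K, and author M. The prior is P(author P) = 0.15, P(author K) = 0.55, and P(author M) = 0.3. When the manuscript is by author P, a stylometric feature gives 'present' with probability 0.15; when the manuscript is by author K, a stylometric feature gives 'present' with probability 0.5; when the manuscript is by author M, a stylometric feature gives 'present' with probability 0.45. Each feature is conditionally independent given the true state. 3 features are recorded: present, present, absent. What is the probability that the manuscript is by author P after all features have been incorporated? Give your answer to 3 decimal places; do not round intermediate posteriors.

0.027

After 'present': normaliser = 0.15·0.1500 + 0.5·0.5500 + 0.45·0.3000; P(author P) ≈ 0.0520, P(author K) ≈ 0.6358, P(author M) ≈ 0.3121
After 'present': normaliser = 0.15·0.0520 + 0.5·0.6358 + 0.45·0.3121; P(author P) ≈ 0.0167, P(author K) ≈ 0.6820, P(author M) ≈ 0.3013
After 'absent': normaliser = 0.85·0.0167 + 0.5·0.6820 + 0.55·0.3013; P(author P) ≈ 0.0273, P(author K) ≈ 0.6546, P(author M) ≈ 0.3181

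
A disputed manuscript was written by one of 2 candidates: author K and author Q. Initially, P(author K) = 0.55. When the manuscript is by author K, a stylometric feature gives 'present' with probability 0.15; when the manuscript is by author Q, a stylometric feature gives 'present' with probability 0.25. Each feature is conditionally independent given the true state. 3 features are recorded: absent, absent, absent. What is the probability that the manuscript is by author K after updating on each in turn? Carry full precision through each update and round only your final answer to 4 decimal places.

After 'absent': P(author K) = 0.85·0.5500 / (0.85·0.5500 + 0.75·0.4500) ≈ 0.5807
After 'absent': P(author K) = 0.85·0.5807 / (0.85·0.5807 + 0.75·0.4193) ≈ 0.6109
After 'absent': P(author K) = 0.85·0.6109 / (0.85·0.6109 + 0.75·0.3891) ≈ 0.6402

0.6402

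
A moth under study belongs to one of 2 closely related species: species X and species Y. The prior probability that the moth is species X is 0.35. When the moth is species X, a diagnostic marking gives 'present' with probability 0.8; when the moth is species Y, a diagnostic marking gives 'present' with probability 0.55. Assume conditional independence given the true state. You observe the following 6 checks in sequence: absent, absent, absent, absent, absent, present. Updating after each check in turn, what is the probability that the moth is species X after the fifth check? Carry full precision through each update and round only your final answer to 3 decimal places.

After 'absent': P(species X) = 0.2·0.3500 / (0.2·0.3500 + 0.45·0.6500) ≈ 0.1931
After 'absent': P(species X) = 0.2·0.1931 / (0.2·0.1931 + 0.45·0.8069) ≈ 0.0961
After 'absent': P(species X) = 0.2·0.0961 / (0.2·0.0961 + 0.45·0.9039) ≈ 0.0451
After 'absent': P(species X) = 0.2·0.0451 / (0.2·0.0451 + 0.45·0.9549) ≈ 0.0206
After 'absent': P(species X) = 0.2·0.0206 / (0.2·0.0206 + 0.45·0.9794) ≈ 0.0093

0.009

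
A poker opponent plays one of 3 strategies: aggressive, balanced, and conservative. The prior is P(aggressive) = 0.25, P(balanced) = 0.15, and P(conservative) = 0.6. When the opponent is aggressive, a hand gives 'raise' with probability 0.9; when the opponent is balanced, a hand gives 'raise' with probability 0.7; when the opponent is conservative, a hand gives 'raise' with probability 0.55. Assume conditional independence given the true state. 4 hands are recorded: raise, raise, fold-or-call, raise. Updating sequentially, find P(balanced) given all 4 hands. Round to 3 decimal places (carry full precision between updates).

Apply Bayes' rule sequentially, carrying P(balanced) forward.
After 'raise': normaliser = 0.9·0.2500 + 0.7·0.1500 + 0.55·0.6000; P(aggressive) ≈ 0.3409, P(balanced) ≈ 0.1591, P(conservative) ≈ 0.5000
After 'raise': normaliser = 0.9·0.3409 + 0.7·0.1591 + 0.55·0.5000; P(aggressive) ≈ 0.4426, P(balanced) ≈ 0.1607, P(conservative) ≈ 0.3967
After 'fold-or-call': normaliser = 0.1·0.4426 + 0.3·0.1607 + 0.45·0.3967; P(aggressive) ≈ 0.1633, P(balanced) ≈ 0.1779, P(conservative) ≈ 0.6588
After 'raise': normaliser = 0.9·0.1633 + 0.7·0.1779 + 0.55·0.6588; P(aggressive) ≈ 0.2319, P(balanced) ≈ 0.1964, P(conservative) ≈ 0.5717

0.196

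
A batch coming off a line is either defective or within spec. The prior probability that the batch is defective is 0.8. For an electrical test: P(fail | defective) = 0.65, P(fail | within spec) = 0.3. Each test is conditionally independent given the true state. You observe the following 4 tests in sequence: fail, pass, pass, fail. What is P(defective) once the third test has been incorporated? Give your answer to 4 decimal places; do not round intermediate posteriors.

0.6842

After 'fail': P(defective) = 0.65·0.8000 / (0.65·0.8000 + 0.3·0.2000) ≈ 0.8966
After 'pass': P(defective) = 0.35·0.8966 / (0.35·0.8966 + 0.7·0.1034) ≈ 0.8125
After 'pass': P(defective) = 0.35·0.8125 / (0.35·0.8125 + 0.7·0.1875) ≈ 0.6842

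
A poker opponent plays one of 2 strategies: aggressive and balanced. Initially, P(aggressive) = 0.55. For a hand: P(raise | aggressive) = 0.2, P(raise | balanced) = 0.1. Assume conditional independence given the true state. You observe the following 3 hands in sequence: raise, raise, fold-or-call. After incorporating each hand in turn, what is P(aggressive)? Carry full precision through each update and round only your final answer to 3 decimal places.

0.813

After 'raise': P(aggressive) = 0.2·0.5500 / (0.2·0.5500 + 0.1·0.4500) ≈ 0.7097
After 'raise': P(aggressive) = 0.2·0.7097 / (0.2·0.7097 + 0.1·0.2903) ≈ 0.8302
After 'fold-or-call': P(aggressive) = 0.8·0.8302 / (0.8·0.8302 + 0.9·0.1698) ≈ 0.8129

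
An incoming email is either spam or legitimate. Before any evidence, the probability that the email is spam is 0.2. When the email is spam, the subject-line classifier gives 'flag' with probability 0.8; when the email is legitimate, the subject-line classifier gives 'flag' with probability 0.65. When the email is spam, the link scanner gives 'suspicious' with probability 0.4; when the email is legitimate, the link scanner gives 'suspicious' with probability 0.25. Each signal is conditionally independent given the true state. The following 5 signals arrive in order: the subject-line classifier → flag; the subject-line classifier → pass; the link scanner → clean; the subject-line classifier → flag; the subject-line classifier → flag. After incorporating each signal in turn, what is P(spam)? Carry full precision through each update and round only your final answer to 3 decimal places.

After the subject-line classifier='flag': P(spam) = 0.8·0.2000 / (0.8·0.2000 + 0.65·0.8000) ≈ 0.2353
After the subject-line classifier='pass': P(spam) = 0.2·0.2353 / (0.2·0.2353 + 0.35·0.7647) ≈ 0.1495
After the link scanner='clean': P(spam) = 0.6·0.1495 / (0.6·0.1495 + 0.75·0.8505) ≈ 0.1233
After the subject-line classifier='flag': P(spam) = 0.8·0.1233 / (0.8·0.1233 + 0.65·0.8767) ≈ 0.1476
After the subject-line classifier='flag': P(spam) = 0.8·0.1476 / (0.8·0.1476 + 0.65·0.8524) ≈ 0.1756

0.176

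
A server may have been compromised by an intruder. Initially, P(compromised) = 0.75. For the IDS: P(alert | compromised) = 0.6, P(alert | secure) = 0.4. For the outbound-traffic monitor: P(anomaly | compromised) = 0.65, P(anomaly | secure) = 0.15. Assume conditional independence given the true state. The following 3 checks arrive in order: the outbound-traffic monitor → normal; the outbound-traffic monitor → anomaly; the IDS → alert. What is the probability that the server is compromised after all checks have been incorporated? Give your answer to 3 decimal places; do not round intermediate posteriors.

After the outbound-traffic monitor='normal': P(compromised) = 0.35·0.7500 / (0.35·0.7500 + 0.85·0.2500) ≈ 0.5526
After the outbound-traffic monitor='anomaly': P(compromised) = 0.65·0.5526 / (0.65·0.5526 + 0.15·0.4474) ≈ 0.8426
After the IDS='alert': P(compromised) = 0.6·0.8426 / (0.6·0.8426 + 0.4·0.1574) ≈ 0.8893

0.889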